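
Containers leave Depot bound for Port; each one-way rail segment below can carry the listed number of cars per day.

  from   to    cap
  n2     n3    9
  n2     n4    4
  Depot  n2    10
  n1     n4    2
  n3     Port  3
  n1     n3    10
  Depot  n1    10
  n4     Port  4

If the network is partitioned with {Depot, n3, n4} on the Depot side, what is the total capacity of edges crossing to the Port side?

Edges leaving {Depot, n3, n4}: Depot→n1 (10), Depot→n2 (10), n3→Port (3), n4→Port (4).
Cut capacity = 10 + 10 + 3 + 4 = 27.

27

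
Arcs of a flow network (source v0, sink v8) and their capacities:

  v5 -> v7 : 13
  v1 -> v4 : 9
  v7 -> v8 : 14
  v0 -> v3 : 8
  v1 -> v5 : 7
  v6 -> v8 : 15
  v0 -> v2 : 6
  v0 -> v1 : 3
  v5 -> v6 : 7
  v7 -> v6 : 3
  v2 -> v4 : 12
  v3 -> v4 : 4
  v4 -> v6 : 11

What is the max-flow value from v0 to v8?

Augment v0→v1→v4→v6→v8: bottleneck 3, flow now 3.
Augment v0→v2→v4→v6→v8: bottleneck 6, flow now 9.
Augment v0→v3→v4→v6→v8: bottleneck 2, flow now 11.
Augment v0→v3→v4→v1→v5→v6→v8: bottleneck 2, flow now 13. (uses reverse residual edge)
No augmenting path remains; maximum flow = 13.
In the residual graph, reachable from v0: {v0, v3}.
Min-cut edges: v0→v1 (3), v0→v2 (6), v3→v4 (4); capacity 3 + 6 + 4 = 13.
This cut is saturated, so no flow can exceed 13.

13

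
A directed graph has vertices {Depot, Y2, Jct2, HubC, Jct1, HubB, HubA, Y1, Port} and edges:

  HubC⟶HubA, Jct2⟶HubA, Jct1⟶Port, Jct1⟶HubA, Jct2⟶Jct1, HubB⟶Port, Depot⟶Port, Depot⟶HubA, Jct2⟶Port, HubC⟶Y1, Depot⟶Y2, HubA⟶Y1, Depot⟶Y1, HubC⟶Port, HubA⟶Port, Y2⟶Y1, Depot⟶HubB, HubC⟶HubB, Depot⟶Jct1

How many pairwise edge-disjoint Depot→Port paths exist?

4

Assign every edge capacity 1; by Menger, the answer equals the max flow.
Path Depot→Port (+1); total 1.
Path Depot→Jct1→Port (+1); total 2.
Path Depot→HubB→Port (+1); total 3.
Path Depot→HubA→Port (+1); total 4.
No residual Depot→Port path; max flow = 4.
Certifying cut of size 4: {Depot→HubA, Depot→HubB, Depot→Jct1, Depot→Port}.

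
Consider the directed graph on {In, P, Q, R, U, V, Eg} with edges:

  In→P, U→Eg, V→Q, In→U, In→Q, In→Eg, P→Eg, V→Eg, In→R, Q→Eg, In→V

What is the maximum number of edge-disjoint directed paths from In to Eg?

5

Assign every edge capacity 1; by Menger, the answer equals the max flow.
Path In→Eg (+1); total 1.
Path In→P→Eg (+1); total 2.
Path In→Q→Eg (+1); total 3.
Path In→U→Eg (+1); total 4.
Path In→V→Eg (+1); total 5.
No residual In→Eg path; max flow = 5.
Certifying cut of size 5: {In→Eg, In→P, In→Q, In→U, In→V}.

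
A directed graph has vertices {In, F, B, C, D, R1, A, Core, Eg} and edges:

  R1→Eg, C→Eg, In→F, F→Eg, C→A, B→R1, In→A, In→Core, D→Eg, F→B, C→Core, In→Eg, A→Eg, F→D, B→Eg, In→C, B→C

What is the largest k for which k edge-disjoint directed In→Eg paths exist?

Assign every edge capacity 1; by Menger, the answer equals the max flow.
Path In→Eg (+1); total 1.
Path In→F→Eg (+1); total 2.
Path In→C→Eg (+1); total 3.
Path In→A→Eg (+1); total 4.
No residual In→Eg path; max flow = 4.
Certifying cut of size 4: {In→A, In→C, In→Eg, In→F}.

4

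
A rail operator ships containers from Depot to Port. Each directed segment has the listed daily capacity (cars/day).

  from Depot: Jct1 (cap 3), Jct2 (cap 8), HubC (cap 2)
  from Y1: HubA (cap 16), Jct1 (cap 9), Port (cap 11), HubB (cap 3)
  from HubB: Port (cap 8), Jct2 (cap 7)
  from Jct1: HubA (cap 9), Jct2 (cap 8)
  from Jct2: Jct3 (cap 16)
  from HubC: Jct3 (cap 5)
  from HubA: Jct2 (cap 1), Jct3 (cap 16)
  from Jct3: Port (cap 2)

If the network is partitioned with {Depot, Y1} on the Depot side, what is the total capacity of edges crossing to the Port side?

52

Edges leaving {Depot, Y1}: Depot→Jct1 (3), Depot→Jct2 (8), Depot→HubC (2), Y1→HubB (3), Y1→Jct1 (9), Y1→HubA (16), Y1→Port (11).
Cut capacity = 3 + 8 + 2 + 3 + 9 + 16 + 11 = 52.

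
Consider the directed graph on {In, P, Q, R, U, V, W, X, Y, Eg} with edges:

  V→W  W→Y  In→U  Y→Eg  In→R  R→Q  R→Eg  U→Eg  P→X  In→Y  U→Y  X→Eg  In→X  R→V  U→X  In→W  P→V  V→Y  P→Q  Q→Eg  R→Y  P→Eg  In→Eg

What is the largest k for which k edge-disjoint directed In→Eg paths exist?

Assign every edge capacity 1; by Menger, the answer equals the max flow.
Path In→Eg (+1); total 1.
Path In→R→Eg (+1); total 2.
Path In→U→Eg (+1); total 3.
Path In→X→Eg (+1); total 4.
Path In→Y→Eg (+1); total 5.
No residual In→Eg path; max flow = 5.
Certifying cut of size 5: {In→Eg, In→R, In→U, In→X, Y→Eg}.

5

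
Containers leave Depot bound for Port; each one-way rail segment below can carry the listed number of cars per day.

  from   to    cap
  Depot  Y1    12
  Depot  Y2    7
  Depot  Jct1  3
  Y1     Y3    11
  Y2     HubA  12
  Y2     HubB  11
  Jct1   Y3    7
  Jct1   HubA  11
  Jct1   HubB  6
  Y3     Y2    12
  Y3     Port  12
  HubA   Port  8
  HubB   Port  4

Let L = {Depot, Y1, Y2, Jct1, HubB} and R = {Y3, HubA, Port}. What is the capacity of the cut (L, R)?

45

Edges leaving {Depot, Y1, Y2, Jct1, HubB}: Y1→Y3 (11), Y2→HubA (12), Jct1→Y3 (7), Jct1→HubA (11), HubB→Port (4).
Cut capacity = 11 + 12 + 7 + 11 + 4 = 45.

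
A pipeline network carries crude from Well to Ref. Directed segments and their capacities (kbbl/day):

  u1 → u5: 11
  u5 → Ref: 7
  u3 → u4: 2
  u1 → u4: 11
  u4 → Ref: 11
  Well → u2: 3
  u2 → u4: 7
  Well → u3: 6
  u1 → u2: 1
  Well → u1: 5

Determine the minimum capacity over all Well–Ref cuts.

Augment Well→u1→u4→Ref: bottleneck 5, flow now 5.
Augment Well→u2→u4→Ref: bottleneck 3, flow now 8.
Augment Well→u3→u4→Ref: bottleneck 2, flow now 10.
No augmenting path remains; maximum flow = 10.
By max-flow min-cut, the minimum cut capacity equals the max flow.
In the residual graph, reachable from Well: {Well, u3}.
Min-cut edges: Well→u1 (5), Well→u2 (3), u3→u4 (2); capacity 5 + 3 + 2 = 10.

10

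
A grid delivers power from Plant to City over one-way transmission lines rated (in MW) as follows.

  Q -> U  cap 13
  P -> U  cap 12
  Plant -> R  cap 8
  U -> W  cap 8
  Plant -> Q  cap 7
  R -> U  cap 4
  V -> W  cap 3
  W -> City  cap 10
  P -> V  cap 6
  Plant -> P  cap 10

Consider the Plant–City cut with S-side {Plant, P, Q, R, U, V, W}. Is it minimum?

Yes — it is a minimum cut (capacity 10).

Given cut capacity: 10 = 10.
Augment Plant→P→U→W→City: bottleneck 8, flow now 8.
Augment Plant→P→V→W→City: bottleneck 2, flow now 10.
No augmenting path remains; maximum flow = 10.
Cut capacity 10 equals the max flow, so it is a minimum cut.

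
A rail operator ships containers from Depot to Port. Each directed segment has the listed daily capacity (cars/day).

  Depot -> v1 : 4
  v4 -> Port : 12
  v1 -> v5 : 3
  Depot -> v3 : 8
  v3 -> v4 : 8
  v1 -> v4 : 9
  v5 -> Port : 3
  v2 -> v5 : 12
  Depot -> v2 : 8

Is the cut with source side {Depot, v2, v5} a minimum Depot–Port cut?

Yes — it is a minimum cut (capacity 15).

Given cut capacity: 4 + 8 + 3 = 15.
Augment Depot→v1→v4→Port: bottleneck 4, flow now 4.
Augment Depot→v2→v5→Port: bottleneck 3, flow now 7.
Augment Depot→v3→v4→Port: bottleneck 8, flow now 15.
No augmenting path remains; maximum flow = 15.
Cut capacity 15 equals the max flow, so it is a minimum cut.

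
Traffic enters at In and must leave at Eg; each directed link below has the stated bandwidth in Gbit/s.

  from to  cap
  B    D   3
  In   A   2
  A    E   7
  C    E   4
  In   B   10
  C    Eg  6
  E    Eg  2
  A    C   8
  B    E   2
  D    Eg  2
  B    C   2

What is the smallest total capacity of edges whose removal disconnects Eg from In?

8

Augment In→A→C→Eg: bottleneck 2, flow now 2.
Augment In→B→C→Eg: bottleneck 2, flow now 4.
Augment In→B→D→Eg: bottleneck 2, flow now 6.
Augment In→B→E→Eg: bottleneck 2, flow now 8.
No augmenting path remains; maximum flow = 8.
By max-flow min-cut, the minimum cut capacity equals the max flow.
In the residual graph, reachable from In: {In, B, D}.
Min-cut edges: In→A (2), B→C (2), B→E (2), D→Eg (2); capacity 2 + 2 + 2 + 2 = 8.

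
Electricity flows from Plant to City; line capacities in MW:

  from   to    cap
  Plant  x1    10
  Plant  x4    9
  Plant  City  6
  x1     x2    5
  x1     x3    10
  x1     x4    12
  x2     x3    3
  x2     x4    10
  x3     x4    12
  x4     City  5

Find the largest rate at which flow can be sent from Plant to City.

Augment Plant→City: bottleneck 6, flow now 6.
Augment Plant→x4→City: bottleneck 5, flow now 11.
No augmenting path remains; maximum flow = 11.
In the residual graph, reachable from Plant: {Plant, x1, x2, x3, x4}.
Min-cut edges: Plant→City (6), x4→City (5); capacity 6 + 5 = 11.
This cut is saturated, so no flow can exceed 11.

11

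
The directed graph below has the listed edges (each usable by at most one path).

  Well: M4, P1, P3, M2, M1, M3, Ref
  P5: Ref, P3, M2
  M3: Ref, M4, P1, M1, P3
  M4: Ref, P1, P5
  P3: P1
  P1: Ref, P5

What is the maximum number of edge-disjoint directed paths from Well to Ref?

5

Assign every edge capacity 1; by Menger, the answer equals the max flow.
Path Well→Ref (+1); total 1.
Path Well→M3→Ref (+1); total 2.
Path Well→M4→Ref (+1); total 3.
Path Well→P1→Ref (+1); total 4.
Path Well→P3→P1→P5→Ref (+1); total 5.
No residual Well→Ref path; max flow = 5.
Certifying cut of size 5: {Well→M3, Well→M4, Well→P1, Well→P3, Well→Ref}.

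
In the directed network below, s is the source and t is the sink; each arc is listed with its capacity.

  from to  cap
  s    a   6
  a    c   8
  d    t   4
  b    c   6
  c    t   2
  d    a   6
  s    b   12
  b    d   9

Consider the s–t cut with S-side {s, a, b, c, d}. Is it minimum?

Given cut capacity: 2 + 4 = 6.
Augment s→a→c→t: bottleneck 2, flow now 2.
Augment s→b→d→t: bottleneck 4, flow now 6.
No augmenting path remains; maximum flow = 6.
Cut capacity 6 equals the max flow, so it is a minimum cut.

Yes — it is a minimum cut (capacity 6).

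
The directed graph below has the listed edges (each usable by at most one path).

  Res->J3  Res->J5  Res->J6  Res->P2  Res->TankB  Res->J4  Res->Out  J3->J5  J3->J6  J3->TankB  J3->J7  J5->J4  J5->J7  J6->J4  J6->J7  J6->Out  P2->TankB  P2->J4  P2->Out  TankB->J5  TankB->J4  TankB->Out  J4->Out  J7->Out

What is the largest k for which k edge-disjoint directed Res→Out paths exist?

Assign every edge capacity 1; by Menger, the answer equals the max flow.
Path Res→Out (+1); total 1.
Path Res→J6→Out (+1); total 2.
Path Res→P2→Out (+1); total 3.
Path Res→TankB→Out (+1); total 4.
Path Res→J4→Out (+1); total 5.
Path Res→J3→J7→Out (+1); total 6.
No residual Res→Out path; max flow = 6.
Certifying cut of size 6: {J4→Out, J6→Out, J7→Out, Res→Out, Res→P2, TankB→Out}.

6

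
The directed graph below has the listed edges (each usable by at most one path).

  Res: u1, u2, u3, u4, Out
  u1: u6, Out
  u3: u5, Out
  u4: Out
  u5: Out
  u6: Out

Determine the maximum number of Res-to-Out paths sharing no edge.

4

Assign every edge capacity 1; by Menger, the answer equals the max flow.
Path Res→Out (+1); total 1.
Path Res→u1→Out (+1); total 2.
Path Res→u3→Out (+1); total 3.
Path Res→u4→Out (+1); total 4.
No residual Res→Out path; max flow = 4.
Certifying cut of size 4: {Res→Out, Res→u1, Res→u3, Res→u4}.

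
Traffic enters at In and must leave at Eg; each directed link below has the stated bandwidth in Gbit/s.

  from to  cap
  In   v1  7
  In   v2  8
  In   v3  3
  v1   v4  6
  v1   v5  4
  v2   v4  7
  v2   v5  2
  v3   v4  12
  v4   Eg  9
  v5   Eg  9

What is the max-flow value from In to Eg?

15

Augment In→v1→v4→Eg: bottleneck 6, flow now 6.
Augment In→v1→v5→Eg: bottleneck 1, flow now 7.
Augment In→v2→v4→Eg: bottleneck 3, flow now 10.
Augment In→v2→v5→Eg: bottleneck 2, flow now 12.
Augment In→v2→v4→v1→v5→Eg: bottleneck 3, flow now 15. (uses reverse residual edge)
No augmenting path remains; maximum flow = 15.
In the residual graph, reachable from In: {In, v1, v2, v3, v4}.
Min-cut edges: v1→v5 (4), v2→v5 (2), v4→Eg (9); capacity 4 + 2 + 9 = 15.
This cut is saturated, so no flow can exceed 15.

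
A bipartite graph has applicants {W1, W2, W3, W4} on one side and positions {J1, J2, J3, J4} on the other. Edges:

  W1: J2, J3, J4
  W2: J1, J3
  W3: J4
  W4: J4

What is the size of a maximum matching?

3

Unit-capacity flow: source→left, listed edges, right→sink; max matching = max flow.
Augmenting path W1→J2 (+1); matched 1.
Augmenting path W2→J1 (+1); matched 2.
Augmenting path W3→J4 (+1); matched 3.
No augmenting path remains; maximum matching = 3.
König certificate: {W1, W2, J4} is a vertex cover of size 3 (every listed pair touches it), so no matching can be larger.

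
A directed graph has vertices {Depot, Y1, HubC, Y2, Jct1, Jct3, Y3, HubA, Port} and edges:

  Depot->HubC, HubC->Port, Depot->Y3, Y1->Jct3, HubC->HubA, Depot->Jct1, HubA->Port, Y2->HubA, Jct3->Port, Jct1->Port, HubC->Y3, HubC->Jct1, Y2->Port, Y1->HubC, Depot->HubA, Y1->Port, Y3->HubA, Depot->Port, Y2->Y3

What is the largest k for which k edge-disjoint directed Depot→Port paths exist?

4

Assign every edge capacity 1; by Menger, the answer equals the max flow.
Path Depot→Port (+1); total 1.
Path Depot→HubC→Port (+1); total 2.
Path Depot→Jct1→Port (+1); total 3.
Path Depot→HubA→Port (+1); total 4.
No residual Depot→Port path; max flow = 4.
Certifying cut of size 4: {Depot→HubC, Depot→Jct1, Depot→Port, HubA→Port}.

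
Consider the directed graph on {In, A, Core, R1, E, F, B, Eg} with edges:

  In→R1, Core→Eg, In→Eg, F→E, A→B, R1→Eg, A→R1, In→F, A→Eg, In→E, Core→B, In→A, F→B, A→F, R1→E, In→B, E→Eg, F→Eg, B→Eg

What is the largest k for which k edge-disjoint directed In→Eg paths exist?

Assign every edge capacity 1; by Menger, the answer equals the max flow.
Path In→Eg (+1); total 1.
Path In→A→Eg (+1); total 2.
Path In→R1→Eg (+1); total 3.
Path In→E→Eg (+1); total 4.
Path In→F→Eg (+1); total 5.
Path In→B→Eg (+1); total 6.
No residual In→Eg path; max flow = 6.
Certifying cut of size 6: {In→A, In→B, In→E, In→Eg, In→F, In→R1}.

6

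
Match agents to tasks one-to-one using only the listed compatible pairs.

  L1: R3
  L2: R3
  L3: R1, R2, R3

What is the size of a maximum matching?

Unit-capacity flow: source→left, listed edges, right→sink; max matching = max flow.
Augmenting path L1→R3 (+1); matched 1.
Augmenting path L3→R1 (+1); matched 2.
No augmenting path remains; maximum matching = 2.
König certificate: {L3, R3} is a vertex cover of size 2 (every listed pair touches it), so no matching can be larger.

2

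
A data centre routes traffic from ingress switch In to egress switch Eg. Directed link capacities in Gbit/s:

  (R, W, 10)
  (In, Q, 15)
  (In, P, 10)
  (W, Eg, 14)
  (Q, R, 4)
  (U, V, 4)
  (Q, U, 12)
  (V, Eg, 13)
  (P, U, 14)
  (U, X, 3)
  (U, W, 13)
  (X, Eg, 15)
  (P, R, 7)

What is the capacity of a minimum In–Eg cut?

21

Augment In→P→R→W→Eg: bottleneck 7, flow now 7.
Augment In→P→U→V→Eg: bottleneck 3, flow now 10.
Augment In→Q→R→W→Eg: bottleneck 3, flow now 13.
Augment In→Q→U→V→Eg: bottleneck 1, flow now 14.
Augment In→Q→U→W→Eg: bottleneck 4, flow now 18.
Augment In→Q→U→X→Eg: bottleneck 3, flow now 21.
No augmenting path remains; maximum flow = 21.
By max-flow min-cut, the minimum cut capacity equals the max flow.
In the residual graph, reachable from In: {In, P, Q, R, U, W}.
Min-cut edges: U→V (4), U→X (3), W→Eg (14); capacity 4 + 3 + 14 = 21.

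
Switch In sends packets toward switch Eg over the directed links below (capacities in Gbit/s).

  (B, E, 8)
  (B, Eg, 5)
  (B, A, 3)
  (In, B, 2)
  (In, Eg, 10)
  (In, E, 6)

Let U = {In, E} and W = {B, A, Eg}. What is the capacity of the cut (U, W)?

12

Edges leaving {In, E}: In→B (2), In→Eg (10).
Cut capacity = 2 + 10 = 12.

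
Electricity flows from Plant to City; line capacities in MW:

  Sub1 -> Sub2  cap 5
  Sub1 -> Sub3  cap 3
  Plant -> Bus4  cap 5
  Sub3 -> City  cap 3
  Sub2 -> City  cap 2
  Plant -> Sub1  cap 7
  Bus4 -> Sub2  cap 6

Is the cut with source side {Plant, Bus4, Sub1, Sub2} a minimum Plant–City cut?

Yes — it is a minimum cut (capacity 5).

Given cut capacity: 3 + 2 = 5.
Augment Plant→Bus4→Sub2→City: bottleneck 2, flow now 2.
Augment Plant→Sub1→Sub3→City: bottleneck 3, flow now 5.
No augmenting path remains; maximum flow = 5.
Cut capacity 5 equals the max flow, so it is a minimum cut.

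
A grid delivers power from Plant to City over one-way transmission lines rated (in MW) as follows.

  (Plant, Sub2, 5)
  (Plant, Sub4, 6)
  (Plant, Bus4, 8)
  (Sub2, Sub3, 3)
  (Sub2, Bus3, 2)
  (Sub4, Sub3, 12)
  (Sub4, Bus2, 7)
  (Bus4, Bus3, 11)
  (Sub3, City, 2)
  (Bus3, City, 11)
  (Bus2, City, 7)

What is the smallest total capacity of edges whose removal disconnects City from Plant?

Augment Plant→Sub2→Sub3→City: bottleneck 2, flow now 2.
Augment Plant→Sub2→Bus3→City: bottleneck 2, flow now 4.
Augment Plant→Sub4→Bus2→City: bottleneck 6, flow now 10.
Augment Plant→Bus4→Bus3→City: bottleneck 8, flow now 18.
No augmenting path remains; maximum flow = 18.
By max-flow min-cut, the minimum cut capacity equals the max flow.
In the residual graph, reachable from Plant: {Plant, Sub2, Sub3}.
Min-cut edges: Plant→Sub4 (6), Plant→Bus4 (8), Sub2→Bus3 (2), Sub3→City (2); capacity 6 + 8 + 2 + 2 = 18.

18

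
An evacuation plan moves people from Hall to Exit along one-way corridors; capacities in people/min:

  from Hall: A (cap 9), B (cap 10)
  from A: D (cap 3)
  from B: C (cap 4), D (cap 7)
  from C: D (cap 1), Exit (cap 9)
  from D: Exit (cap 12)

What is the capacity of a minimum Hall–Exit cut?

13

Augment Hall→A→D→Exit: bottleneck 3, flow now 3.
Augment Hall→B→C→Exit: bottleneck 4, flow now 7.
Augment Hall→B→D→Exit: bottleneck 6, flow now 13.
No augmenting path remains; maximum flow = 13.
By max-flow min-cut, the minimum cut capacity equals the max flow.
In the residual graph, reachable from Hall: {Hall, A}.
Min-cut edges: Hall→B (10), A→D (3); capacity 10 + 3 = 13.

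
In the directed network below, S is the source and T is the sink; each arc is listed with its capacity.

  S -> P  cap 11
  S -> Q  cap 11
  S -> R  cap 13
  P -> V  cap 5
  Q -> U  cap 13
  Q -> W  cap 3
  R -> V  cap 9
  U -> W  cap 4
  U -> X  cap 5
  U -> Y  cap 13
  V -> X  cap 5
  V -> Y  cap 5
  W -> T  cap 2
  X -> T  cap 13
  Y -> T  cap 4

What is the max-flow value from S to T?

16

Augment S→Q→W→T: bottleneck 2, flow now 2.
Augment S→P→V→X→T: bottleneck 5, flow now 7.
Augment S→Q→U→X→T: bottleneck 5, flow now 12.
Augment S→Q→U→Y→T: bottleneck 4, flow now 16.
No augmenting path remains; maximum flow = 16.
In the residual graph, reachable from S: {S, P, Q, R, U, V, W, Y}.
Min-cut edges: U→X (5), V→X (5), W→T (2), Y→T (4); capacity 5 + 5 + 2 + 4 = 16.
This cut is saturated, so no flow can exceed 16.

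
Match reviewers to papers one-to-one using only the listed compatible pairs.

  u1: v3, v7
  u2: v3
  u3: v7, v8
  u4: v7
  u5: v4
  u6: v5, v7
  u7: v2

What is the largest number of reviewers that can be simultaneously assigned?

6

Unit-capacity flow: source→left, listed edges, right→sink; max matching = max flow.
Augmenting path u1→v3 (+1); matched 1.
Augmenting path u3→v7 (+1); matched 2.
Augmenting path u5→v4 (+1); matched 3.
Augmenting path u6→v5 (+1); matched 4.
Augmenting path u7→v2 (+1); matched 5.
Augmenting path u4→v7→u3→v8 (+1); matched 6.
No augmenting path remains; maximum matching = 6.
König certificate: {u3, u5, u6, u7, v3, v7} is a vertex cover of size 6 (every listed pair touches it), so no matching can be larger.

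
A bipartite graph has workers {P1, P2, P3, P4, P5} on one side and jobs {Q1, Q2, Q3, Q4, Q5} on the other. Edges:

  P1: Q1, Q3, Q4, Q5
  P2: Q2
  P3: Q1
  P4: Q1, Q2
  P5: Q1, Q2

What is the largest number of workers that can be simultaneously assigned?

3

Unit-capacity flow: source→left, listed edges, right→sink; max matching = max flow.
Augmenting path P1→Q1 (+1); matched 1.
Augmenting path P2→Q2 (+1); matched 2.
Augmenting path P3→Q1→P1→Q3 (+1); matched 3.
No augmenting path remains; maximum matching = 3.
König certificate: {P1, Q1, Q2} is a vertex cover of size 3 (every listed pair touches it), so no matching can be larger.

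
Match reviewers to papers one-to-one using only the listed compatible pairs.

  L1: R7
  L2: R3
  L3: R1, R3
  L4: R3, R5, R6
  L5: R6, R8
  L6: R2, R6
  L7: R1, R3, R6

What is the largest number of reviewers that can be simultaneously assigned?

Unit-capacity flow: source→left, listed edges, right→sink; max matching = max flow.
Augmenting path L1→R7 (+1); matched 1.
Augmenting path L2→R3 (+1); matched 2.
Augmenting path L3→R1 (+1); matched 3.
Augmenting path L4→R5 (+1); matched 4.
Augmenting path L5→R6 (+1); matched 5.
Augmenting path L6→R2 (+1); matched 6.
Augmenting path L7→R6→L5→R8 (+1); matched 7.
No augmenting path remains; maximum matching = 7.
König certificate: {L1, L2, L3, L4, L5, L6, L7} is a vertex cover of size 7 (every listed pair touches it), so no matching can be larger.

7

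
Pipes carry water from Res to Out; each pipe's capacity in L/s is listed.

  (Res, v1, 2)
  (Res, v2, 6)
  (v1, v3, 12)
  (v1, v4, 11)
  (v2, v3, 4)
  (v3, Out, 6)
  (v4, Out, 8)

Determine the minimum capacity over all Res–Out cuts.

Augment Res→v1→v3→Out: bottleneck 2, flow now 2.
Augment Res→v2→v3→Out: bottleneck 4, flow now 6.
No augmenting path remains; maximum flow = 6.
By max-flow min-cut, the minimum cut capacity equals the max flow.
In the residual graph, reachable from Res: {Res, v2}.
Min-cut edges: Res→v1 (2), v2→v3 (4); capacity 2 + 4 = 6.

6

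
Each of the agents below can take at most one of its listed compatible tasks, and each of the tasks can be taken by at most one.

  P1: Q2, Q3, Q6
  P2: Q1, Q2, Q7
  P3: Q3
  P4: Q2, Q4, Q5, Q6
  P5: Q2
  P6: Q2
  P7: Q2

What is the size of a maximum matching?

5

Unit-capacity flow: source→left, listed edges, right→sink; max matching = max flow.
Augmenting path P1→Q2 (+1); matched 1.
Augmenting path P2→Q1 (+1); matched 2.
Augmenting path P3→Q3 (+1); matched 3.
Augmenting path P4→Q4 (+1); matched 4.
Augmenting path P5→Q2→P1→Q6 (+1); matched 5.
No augmenting path remains; maximum matching = 5.
König certificate: {P1, P2, P3, P4, Q2} is a vertex cover of size 5 (every listed pair touches it), so no matching can be larger.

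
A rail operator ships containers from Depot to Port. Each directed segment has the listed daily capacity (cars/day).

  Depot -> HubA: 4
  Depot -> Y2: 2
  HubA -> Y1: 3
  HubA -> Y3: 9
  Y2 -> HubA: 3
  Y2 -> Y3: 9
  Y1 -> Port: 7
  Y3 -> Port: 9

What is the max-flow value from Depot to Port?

Augment Depot→HubA→Y1→Port: bottleneck 3, flow now 3.
Augment Depot→HubA→Y3→Port: bottleneck 1, flow now 4.
Augment Depot→Y2→Y3→Port: bottleneck 2, flow now 6.
No augmenting path remains; maximum flow = 6.
In the residual graph, reachable from Depot: {Depot}.
Min-cut edges: Depot→HubA (4), Depot→Y2 (2); capacity 4 + 2 = 6.
This cut is saturated, so no flow can exceed 6.

6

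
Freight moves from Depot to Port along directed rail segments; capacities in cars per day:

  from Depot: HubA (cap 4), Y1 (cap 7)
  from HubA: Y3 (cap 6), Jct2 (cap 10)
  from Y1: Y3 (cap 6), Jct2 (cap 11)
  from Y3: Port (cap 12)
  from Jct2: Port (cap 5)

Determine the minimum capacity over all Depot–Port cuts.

11

Augment Depot→HubA→Y3→Port: bottleneck 4, flow now 4.
Augment Depot→Y1→Y3→Port: bottleneck 6, flow now 10.
Augment Depot→Y1→Jct2→Port: bottleneck 1, flow now 11.
No augmenting path remains; maximum flow = 11.
By max-flow min-cut, the minimum cut capacity equals the max flow.
In the residual graph, reachable from Depot: {Depot}.
Min-cut edges: Depot→HubA (4), Depot→Y1 (7); capacity 4 + 7 = 11.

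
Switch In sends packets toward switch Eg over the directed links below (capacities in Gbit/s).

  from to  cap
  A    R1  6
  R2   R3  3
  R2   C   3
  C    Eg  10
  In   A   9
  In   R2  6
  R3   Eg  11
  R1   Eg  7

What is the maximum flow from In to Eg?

Augment In→R2→C→Eg: bottleneck 3, flow now 3.
Augment In→R2→R3→Eg: bottleneck 3, flow now 6.
Augment In→A→R1→Eg: bottleneck 6, flow now 12.
No augmenting path remains; maximum flow = 12.
In the residual graph, reachable from In: {In, A}.
Min-cut edges: In→R2 (6), A→R1 (6); capacity 6 + 6 = 12.
This cut is saturated, so no flow can exceed 12.

12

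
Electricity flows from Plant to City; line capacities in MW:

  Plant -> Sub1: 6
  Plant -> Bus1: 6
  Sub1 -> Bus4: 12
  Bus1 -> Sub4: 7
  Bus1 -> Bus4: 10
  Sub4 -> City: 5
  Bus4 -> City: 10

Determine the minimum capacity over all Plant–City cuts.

12

Augment Plant→Sub1→Bus4→City: bottleneck 6, flow now 6.
Augment Plant→Bus1→Sub4→City: bottleneck 5, flow now 11.
Augment Plant→Bus1→Bus4→City: bottleneck 1, flow now 12.
No augmenting path remains; maximum flow = 12.
By max-flow min-cut, the minimum cut capacity equals the max flow.
In the residual graph, reachable from Plant: {Plant}.
Min-cut edges: Plant→Sub1 (6), Plant→Bus1 (6); capacity 6 + 6 = 12.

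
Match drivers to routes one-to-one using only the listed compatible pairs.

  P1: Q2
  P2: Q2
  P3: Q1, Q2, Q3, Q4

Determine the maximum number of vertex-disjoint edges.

Unit-capacity flow: source→left, listed edges, right→sink; max matching = max flow.
Augmenting path P1→Q2 (+1); matched 1.
Augmenting path P3→Q1 (+1); matched 2.
No augmenting path remains; maximum matching = 2.
König certificate: {P3, Q2} is a vertex cover of size 2 (every listed pair touches it), so no matching can be larger.

2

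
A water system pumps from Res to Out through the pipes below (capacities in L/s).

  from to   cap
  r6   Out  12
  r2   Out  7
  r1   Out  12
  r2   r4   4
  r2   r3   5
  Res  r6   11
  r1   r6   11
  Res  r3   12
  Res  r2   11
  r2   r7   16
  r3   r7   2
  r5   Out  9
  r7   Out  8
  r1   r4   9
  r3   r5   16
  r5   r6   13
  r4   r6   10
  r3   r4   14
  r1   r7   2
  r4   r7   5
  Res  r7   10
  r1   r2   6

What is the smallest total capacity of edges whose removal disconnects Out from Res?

36

Augment Res→r2→Out: bottleneck 7, flow now 7.
Augment Res→r6→Out: bottleneck 11, flow now 18.
Augment Res→r7→Out: bottleneck 8, flow now 26.
Augment Res→r3→r5→Out: bottleneck 9, flow now 35.
Augment Res→r2→r4→r6→Out: bottleneck 1, flow now 36.
No augmenting path remains; maximum flow = 36.
By max-flow min-cut, the minimum cut capacity equals the max flow.
In the residual graph, reachable from Res: {Res, r2, r3, r4, r5, r6, r7}.
Min-cut edges: r2→Out (7), r5→Out (9), r6→Out (12), r7→Out (8); capacity 7 + 9 + 12 + 8 = 36.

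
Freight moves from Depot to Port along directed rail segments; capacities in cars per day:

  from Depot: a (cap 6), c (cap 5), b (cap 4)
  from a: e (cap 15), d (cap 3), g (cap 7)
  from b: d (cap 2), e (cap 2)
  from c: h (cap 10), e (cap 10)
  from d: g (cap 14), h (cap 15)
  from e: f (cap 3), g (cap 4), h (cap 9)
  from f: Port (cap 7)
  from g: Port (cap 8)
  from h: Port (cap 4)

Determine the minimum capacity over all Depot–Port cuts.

15

Augment Depot→a→g→Port: bottleneck 6, flow now 6.
Augment Depot→c→h→Port: bottleneck 4, flow now 10.
Augment Depot→b→d→g→Port: bottleneck 2, flow now 12.
Augment Depot→b→e→f→Port: bottleneck 2, flow now 14.
Augment Depot→c→e→f→Port: bottleneck 1, flow now 15.
No augmenting path remains; maximum flow = 15.
By max-flow min-cut, the minimum cut capacity equals the max flow.
In the residual graph, reachable from Depot: {Depot}.
Min-cut edges: Depot→a (6), Depot→b (4), Depot→c (5); capacity 6 + 4 + 5 = 15.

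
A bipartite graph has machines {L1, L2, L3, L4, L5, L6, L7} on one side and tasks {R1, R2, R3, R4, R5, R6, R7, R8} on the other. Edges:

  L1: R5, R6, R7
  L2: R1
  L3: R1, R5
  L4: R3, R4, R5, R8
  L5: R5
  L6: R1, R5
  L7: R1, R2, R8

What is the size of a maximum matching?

5

Unit-capacity flow: source→left, listed edges, right→sink; max matching = max flow.
Augmenting path L1→R5 (+1); matched 1.
Augmenting path L2→R1 (+1); matched 2.
Augmenting path L4→R3 (+1); matched 3.
Augmenting path L7→R2 (+1); matched 4.
Augmenting path L3→R5→L1→R6 (+1); matched 5.
No augmenting path remains; maximum matching = 5.
König certificate: {L1, L4, L7, R1, R5} is a vertex cover of size 5 (every listed pair touches it), so no matching can be larger.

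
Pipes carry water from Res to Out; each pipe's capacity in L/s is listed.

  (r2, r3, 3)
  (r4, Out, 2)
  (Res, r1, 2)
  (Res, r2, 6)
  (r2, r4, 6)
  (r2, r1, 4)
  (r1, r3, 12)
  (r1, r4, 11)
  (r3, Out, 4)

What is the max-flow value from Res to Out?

6

Augment Res→r1→r3→Out: bottleneck 2, flow now 2.
Augment Res→r2→r3→Out: bottleneck 2, flow now 4.
Augment Res→r2→r4→Out: bottleneck 2, flow now 6.
No augmenting path remains; maximum flow = 6.
In the residual graph, reachable from Res: {Res, r1, r2, r3, r4}.
Min-cut edges: r3→Out (4), r4→Out (2); capacity 4 + 2 = 6.
This cut is saturated, so no flow can exceed 6.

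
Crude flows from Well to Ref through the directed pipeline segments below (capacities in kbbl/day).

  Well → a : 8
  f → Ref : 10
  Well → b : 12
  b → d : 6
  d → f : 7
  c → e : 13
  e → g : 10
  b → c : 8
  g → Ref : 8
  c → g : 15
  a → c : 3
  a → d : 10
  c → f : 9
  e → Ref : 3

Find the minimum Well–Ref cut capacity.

Augment Well→a→c→e→Ref: bottleneck 3, flow now 3.
Augment Well→a→d→f→Ref: bottleneck 5, flow now 8.
Augment Well→b→c→f→Ref: bottleneck 5, flow now 13.
Augment Well→b→c→g→Ref: bottleneck 3, flow now 16.
Augment Well→b→d→f→c→g→Ref: bottleneck 2, flow now 18. (uses reverse residual edge)
No augmenting path remains; maximum flow = 18.
By max-flow min-cut, the minimum cut capacity equals the max flow.
In the residual graph, reachable from Well: {Well, a, b, d}.
Min-cut edges: a→c (3), b→c (8), d→f (7); capacity 3 + 8 + 7 = 18.

18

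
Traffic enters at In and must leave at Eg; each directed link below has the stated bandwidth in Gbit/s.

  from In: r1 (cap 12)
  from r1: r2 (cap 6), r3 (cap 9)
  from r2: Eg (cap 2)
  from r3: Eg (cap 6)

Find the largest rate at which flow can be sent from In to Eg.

Augment In→r1→r2→Eg: bottleneck 2, flow now 2.
Augment In→r1→r3→Eg: bottleneck 6, flow now 8.
No augmenting path remains; maximum flow = 8.
In the residual graph, reachable from In: {In, r1, r2, r3}.
Min-cut edges: r2→Eg (2), r3→Eg (6); capacity 2 + 6 = 8.
This cut is saturated, so no flow can exceed 8.

8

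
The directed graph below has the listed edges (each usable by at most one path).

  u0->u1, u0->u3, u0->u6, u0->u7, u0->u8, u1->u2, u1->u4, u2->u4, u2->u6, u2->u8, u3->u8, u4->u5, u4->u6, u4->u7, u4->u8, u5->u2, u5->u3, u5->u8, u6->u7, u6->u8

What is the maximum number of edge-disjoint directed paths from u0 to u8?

Assign every edge capacity 1; by Menger, the answer equals the max flow.
Path u0→u8 (+1); total 1.
Path u0→u3→u8 (+1); total 2.
Path u0→u6→u8 (+1); total 3.
Path u0→u1→u2→u8 (+1); total 4.
No residual u0→u8 path; max flow = 4.
Certifying cut of size 4: {u0→u1, u0→u3, u0→u6, u0→u8}.

4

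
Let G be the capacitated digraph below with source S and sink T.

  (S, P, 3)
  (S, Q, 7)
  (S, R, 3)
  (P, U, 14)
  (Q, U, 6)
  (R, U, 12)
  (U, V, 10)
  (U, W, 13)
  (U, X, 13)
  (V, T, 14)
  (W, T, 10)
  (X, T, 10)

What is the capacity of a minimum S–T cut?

Augment S→P→U→V→T: bottleneck 3, flow now 3.
Augment S→Q→U→V→T: bottleneck 6, flow now 9.
Augment S→R→U→V→T: bottleneck 1, flow now 10.
Augment S→R→U→W→T: bottleneck 2, flow now 12.
No augmenting path remains; maximum flow = 12.
By max-flow min-cut, the minimum cut capacity equals the max flow.
In the residual graph, reachable from S: {S, Q}.
Min-cut edges: S→P (3), S→R (3), Q→U (6); capacity 3 + 3 + 6 = 12.

12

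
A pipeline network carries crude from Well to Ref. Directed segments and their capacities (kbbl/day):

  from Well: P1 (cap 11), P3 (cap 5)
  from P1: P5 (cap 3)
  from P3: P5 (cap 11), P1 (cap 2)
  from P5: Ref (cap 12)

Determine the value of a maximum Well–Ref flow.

Augment Well→P1→P5→Ref: bottleneck 3, flow now 3.
Augment Well→P3→P5→Ref: bottleneck 5, flow now 8.
No augmenting path remains; maximum flow = 8.
In the residual graph, reachable from Well: {Well, P1}.
Min-cut edges: Well→P3 (5), P1→P5 (3); capacity 5 + 3 = 8.
This cut is saturated, so no flow can exceed 8.

8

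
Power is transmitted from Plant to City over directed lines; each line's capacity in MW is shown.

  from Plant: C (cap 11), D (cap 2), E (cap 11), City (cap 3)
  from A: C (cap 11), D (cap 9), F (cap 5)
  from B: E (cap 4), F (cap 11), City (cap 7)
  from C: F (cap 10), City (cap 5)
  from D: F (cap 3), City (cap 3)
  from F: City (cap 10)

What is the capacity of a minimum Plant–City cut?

Augment Plant→City: bottleneck 3, flow now 3.
Augment Plant→C→City: bottleneck 5, flow now 8.
Augment Plant→D→City: bottleneck 2, flow now 10.
Augment Plant→C→F→City: bottleneck 6, flow now 16.
No augmenting path remains; maximum flow = 16.
By max-flow min-cut, the minimum cut capacity equals the max flow.
In the residual graph, reachable from Plant: {Plant, E}.
Min-cut edges: Plant→C (11), Plant→D (2), Plant→City (3); capacity 11 + 2 + 3 = 16.

16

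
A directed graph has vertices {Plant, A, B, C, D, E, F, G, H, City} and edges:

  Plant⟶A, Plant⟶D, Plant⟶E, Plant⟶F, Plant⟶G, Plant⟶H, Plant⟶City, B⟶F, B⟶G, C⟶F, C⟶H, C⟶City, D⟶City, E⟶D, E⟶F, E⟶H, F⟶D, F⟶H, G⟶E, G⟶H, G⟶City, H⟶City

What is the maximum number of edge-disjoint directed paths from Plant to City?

4

Assign every edge capacity 1; by Menger, the answer equals the max flow.
Path Plant→City (+1); total 1.
Path Plant→D→City (+1); total 2.
Path Plant→G→City (+1); total 3.
Path Plant→H→City (+1); total 4.
No residual Plant→City path; max flow = 4.
Certifying cut of size 4: {D→City, H→City, Plant→City, Plant→G}.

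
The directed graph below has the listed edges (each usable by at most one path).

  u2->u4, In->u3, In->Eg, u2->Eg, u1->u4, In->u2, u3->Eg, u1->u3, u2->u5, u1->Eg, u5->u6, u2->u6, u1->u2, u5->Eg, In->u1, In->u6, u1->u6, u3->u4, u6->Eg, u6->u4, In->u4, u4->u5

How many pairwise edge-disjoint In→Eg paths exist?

Assign every edge capacity 1; by Menger, the answer equals the max flow.
Path In→Eg (+1); total 1.
Path In→u1→Eg (+1); total 2.
Path In→u2→Eg (+1); total 3.
Path In→u3→Eg (+1); total 4.
Path In→u6→Eg (+1); total 5.
Path In→u4→u5→Eg (+1); total 6.
No residual In→Eg path; max flow = 6.
Certifying cut of size 6: {In→Eg, In→u1, In→u2, In→u3, In→u4, In→u6}.

6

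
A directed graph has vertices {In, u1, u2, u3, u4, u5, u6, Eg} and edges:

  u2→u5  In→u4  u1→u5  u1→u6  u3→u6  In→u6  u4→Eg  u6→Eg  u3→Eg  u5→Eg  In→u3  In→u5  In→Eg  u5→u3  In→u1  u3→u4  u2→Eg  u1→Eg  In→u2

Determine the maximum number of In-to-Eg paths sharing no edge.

Assign every edge capacity 1; by Menger, the answer equals the max flow.
Path In→Eg (+1); total 1.
Path In→u1→Eg (+1); total 2.
Path In→u2→Eg (+1); total 3.
Path In→u3→Eg (+1); total 4.
Path In→u4→Eg (+1); total 5.
Path In→u5→Eg (+1); total 6.
Path In→u6→Eg (+1); total 7.
No residual In→Eg path; max flow = 7.
Certifying cut of size 7: {In→Eg, In→u1, In→u2, In→u3, In→u4, In→u5, In→u6}.

7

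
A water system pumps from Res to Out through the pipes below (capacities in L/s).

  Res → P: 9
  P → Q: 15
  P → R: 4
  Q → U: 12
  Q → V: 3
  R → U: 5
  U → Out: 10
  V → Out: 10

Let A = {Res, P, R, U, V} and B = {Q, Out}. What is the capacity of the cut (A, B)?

Edges leaving {Res, P, R, U, V}: P→Q (15), U→Out (10), V→Out (10).
Cut capacity = 15 + 10 + 10 = 35.

35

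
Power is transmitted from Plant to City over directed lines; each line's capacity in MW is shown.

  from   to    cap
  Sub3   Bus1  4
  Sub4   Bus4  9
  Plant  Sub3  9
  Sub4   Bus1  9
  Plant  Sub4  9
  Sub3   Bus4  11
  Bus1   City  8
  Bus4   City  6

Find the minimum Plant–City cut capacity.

Augment Plant→Sub3→Bus4→City: bottleneck 6, flow now 6.
Augment Plant→Sub3→Bus1→City: bottleneck 3, flow now 9.
Augment Plant→Sub4→Bus1→City: bottleneck 5, flow now 14.
No augmenting path remains; maximum flow = 14.
By max-flow min-cut, the minimum cut capacity equals the max flow.
In the residual graph, reachable from Plant: {Plant, Sub3, Sub4, Bus4, Bus1}.
Min-cut edges: Bus4→City (6), Bus1→City (8); capacity 6 + 8 = 14.

14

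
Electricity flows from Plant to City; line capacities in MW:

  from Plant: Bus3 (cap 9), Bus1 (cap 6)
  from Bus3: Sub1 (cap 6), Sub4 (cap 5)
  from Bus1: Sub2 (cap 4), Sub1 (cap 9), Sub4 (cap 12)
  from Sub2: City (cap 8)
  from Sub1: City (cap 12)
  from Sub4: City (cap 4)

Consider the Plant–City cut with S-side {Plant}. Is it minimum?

Given cut capacity: 9 + 6 = 15.
Augment Plant→Bus3→Sub1→City: bottleneck 6, flow now 6.
Augment Plant→Bus3→Sub4→City: bottleneck 3, flow now 9.
Augment Plant→Bus1→Sub2→City: bottleneck 4, flow now 13.
Augment Plant→Bus1→Sub1→City: bottleneck 2, flow now 15.
No augmenting path remains; maximum flow = 15.
Cut capacity 15 equals the max flow, so it is a minimum cut.

Yes — it is a minimum cut (capacity 15).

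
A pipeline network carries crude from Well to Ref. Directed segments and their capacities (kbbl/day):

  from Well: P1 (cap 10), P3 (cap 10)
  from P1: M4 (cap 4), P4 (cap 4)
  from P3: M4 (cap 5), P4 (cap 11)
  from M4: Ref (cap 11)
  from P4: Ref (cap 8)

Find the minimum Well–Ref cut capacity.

Augment Well→P1→M4→Ref: bottleneck 4, flow now 4.
Augment Well→P1→P4→Ref: bottleneck 4, flow now 8.
Augment Well→P3→M4→Ref: bottleneck 5, flow now 13.
Augment Well→P3→P4→Ref: bottleneck 4, flow now 17.
No augmenting path remains; maximum flow = 17.
By max-flow min-cut, the minimum cut capacity equals the max flow.
In the residual graph, reachable from Well: {Well, P1, P3, P4}.
Min-cut edges: P1→M4 (4), P3→M4 (5), P4→Ref (8); capacity 4 + 5 + 8 = 17.

17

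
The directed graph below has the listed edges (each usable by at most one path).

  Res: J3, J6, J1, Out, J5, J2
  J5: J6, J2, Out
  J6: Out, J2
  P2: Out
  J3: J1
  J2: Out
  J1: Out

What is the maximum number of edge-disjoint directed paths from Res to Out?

Assign every edge capacity 1; by Menger, the answer equals the max flow.
Path Res→Out (+1); total 1.
Path Res→J5→Out (+1); total 2.
Path Res→J6→Out (+1); total 3.
Path Res→J2→Out (+1); total 4.
Path Res→J1→Out (+1); total 5.
No residual Res→Out path; max flow = 5.
Certifying cut of size 5: {J1→Out, Res→J2, Res→J5, Res→J6, Res→Out}.

5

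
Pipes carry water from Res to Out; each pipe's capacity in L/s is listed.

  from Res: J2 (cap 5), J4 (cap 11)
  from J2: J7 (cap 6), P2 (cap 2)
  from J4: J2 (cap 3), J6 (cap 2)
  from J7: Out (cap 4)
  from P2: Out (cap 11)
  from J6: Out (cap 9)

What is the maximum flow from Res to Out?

8

Augment Res→J2→J7→Out: bottleneck 4, flow now 4.
Augment Res→J2→P2→Out: bottleneck 1, flow now 5.
Augment Res→J4→J6→Out: bottleneck 2, flow now 7.
Augment Res→J4→J2→P2→Out: bottleneck 1, flow now 8.
No augmenting path remains; maximum flow = 8.
In the residual graph, reachable from Res: {Res, J2, J4, J7}.
Min-cut edges: J2→P2 (2), J4→J6 (2), J7→Out (4); capacity 2 + 2 + 4 = 8.
This cut is saturated, so no flow can exceed 8.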